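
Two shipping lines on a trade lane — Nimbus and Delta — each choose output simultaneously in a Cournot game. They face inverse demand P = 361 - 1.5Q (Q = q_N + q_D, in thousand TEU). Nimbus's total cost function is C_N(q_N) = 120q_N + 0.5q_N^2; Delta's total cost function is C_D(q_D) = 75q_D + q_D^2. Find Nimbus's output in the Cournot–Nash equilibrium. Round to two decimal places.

43.72

Nimbus's profit: π_N = (361 - 1.5Q)q_N - (120q_N + (1/2)q_N²). Setting ∂π_N/∂q_N = 0: 241 - 4q_N - (3/2)(q_D) = 0.
Delta's profit: π_D = (361 - 1.5Q)q_D - (75q_D + q_D²). Setting ∂π_D/∂q_D = 0: 286 - 5q_D - (3/2)(q_N) = 0.
Best responses: q_N = (241 - (3/2)q_D)/4, q_D = (286 - (3/2)q_N)/5.
Solving the pair: q_N = 43.7183, q_D = 44.0845.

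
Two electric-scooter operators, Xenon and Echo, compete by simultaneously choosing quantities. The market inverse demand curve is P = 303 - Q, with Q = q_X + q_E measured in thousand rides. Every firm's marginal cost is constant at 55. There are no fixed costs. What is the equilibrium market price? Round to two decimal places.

137.67

Each firm earns π_i = (303 - Q)q_i - 55q_i.
First-order condition (treating rivals' output as given): 248 - 2q_i - q_j = 0.
By symmetry each firm produces the same amount; substituting q_j = q_i yields q_i = 248/3.
Total output Q = 496/3, so price P = 303 - 496/3 = 413/3.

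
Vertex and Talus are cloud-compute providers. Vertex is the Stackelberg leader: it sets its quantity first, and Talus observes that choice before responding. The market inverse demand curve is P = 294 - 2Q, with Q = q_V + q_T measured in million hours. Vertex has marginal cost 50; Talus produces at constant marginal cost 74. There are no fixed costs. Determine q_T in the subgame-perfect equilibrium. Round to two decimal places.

21.50

Solve by backward induction. Given q_V, the follower Talus maximises π_T = (294 - 2q_V - 2q_T)q_T - 74q_T.
Setting the follower's marginal profit to zero, 220 - 2q_V - 4q_T = 0, i.e. q_T = (220 - 2q_V)/4.
Vertex substitutes q_T(q_V) into its own profit: π_V = q_V(294 - 2q_V - (220 - 2q_V)/2) - 50q_V = (184 - q_V)q_V - 50q_V.
Leader FOC: 134 - 2q_V = 0, so q_V = 67.
Then q_T = (220 - 2·67)/4 = 43/2.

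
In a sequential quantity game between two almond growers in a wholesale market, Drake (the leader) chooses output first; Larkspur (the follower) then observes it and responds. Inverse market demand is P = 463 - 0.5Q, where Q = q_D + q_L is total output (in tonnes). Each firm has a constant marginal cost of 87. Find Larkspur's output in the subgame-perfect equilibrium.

188

The follower Larkspur best-responds to any q_D: π_L = (463 - 0.5Q)q_L - 87q_L.
∂π_L/∂q_L = 376 - (1/2)q_D - q_L = 0 gives the reaction function q_L = (376 - (1/2)q_D).
Drake substitutes q_L(q_D) into its own profit: π_D = q_D(463 - (1/2)q_D - (376 - (1/2)q_D)/2) - 87q_D = (275 - (1/4)q_D)q_D - 87q_D.
Maximising: ∂π_D/∂q_D = 188 - (1/2)q_D = 0, giving q_D = 376.
Then q_L = (376 - (1/2)·376) = 188.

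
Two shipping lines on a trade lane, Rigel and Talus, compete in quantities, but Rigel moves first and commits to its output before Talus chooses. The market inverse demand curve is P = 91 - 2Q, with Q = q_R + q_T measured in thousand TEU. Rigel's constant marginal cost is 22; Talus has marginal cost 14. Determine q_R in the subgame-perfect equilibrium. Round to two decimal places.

15.25

Solve by backward induction. Given q_R, the follower Talus maximises π_T = (91 - 2q_R - 2q_T)q_T - 14q_T.
∂π_T/∂q_T = 77 - 2q_R - 4q_T = 0 gives the reaction function q_T = (77 - 2q_R)/4.
The leader anticipates this reaction. Substituting into P = 91 - 2Q gives P = 105/2 - q_R, so π_R = (105/2 - q_R)q_R - 22q_R.
Maximising: ∂π_R/∂q_R = 61/2 - 2q_R = 0, giving q_R = 61/4.
Then q_T = (77 - 2·(61/4))/4 = 93/8.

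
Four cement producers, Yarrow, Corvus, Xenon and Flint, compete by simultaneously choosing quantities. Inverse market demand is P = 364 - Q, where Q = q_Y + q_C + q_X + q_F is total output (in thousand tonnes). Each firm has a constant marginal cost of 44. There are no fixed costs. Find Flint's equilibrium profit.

A representative firm's profit is π_i = q_i(364 - Q) - 44q_i.
Setting ∂π_i/∂q_i = 0 with rivals' quantities fixed: 320 - 2q_i - Σ_{j≠i} q_j = 0.
With identical firms every q_j equals q_i, so Σ_{j≠i} q_j = 3q_i and 320 = 5q_i, giving q_i = 64.
Price P = 364 - 256 = 108.
Flint's profit: (108 - 44)·64 = 4096.

4096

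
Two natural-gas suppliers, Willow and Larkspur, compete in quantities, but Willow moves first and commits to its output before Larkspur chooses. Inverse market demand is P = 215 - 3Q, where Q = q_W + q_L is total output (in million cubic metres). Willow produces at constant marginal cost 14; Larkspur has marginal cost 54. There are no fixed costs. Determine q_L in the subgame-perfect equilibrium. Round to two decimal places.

Solve by backward induction. Given q_W, the follower Larkspur maximises π_L = (215 - 3q_W - 3q_L)q_L - 54q_L.
Setting the follower's marginal profit to zero, 161 - 3q_W - 6q_L = 0, i.e. q_L = (161 - 3q_W)/6.
The leader anticipates this reaction. Substituting into P = 215 - 3Q gives P = 269/2 - (3/2)q_W, so π_W = (269/2 - (3/2)q_W)q_W - 14q_W.
The leader's first-order condition 241/2 - 3q_W = 0 yields q_W = 241/6.
Then q_L = (161 - 3·(241/6))/6 = 27/4.

6.75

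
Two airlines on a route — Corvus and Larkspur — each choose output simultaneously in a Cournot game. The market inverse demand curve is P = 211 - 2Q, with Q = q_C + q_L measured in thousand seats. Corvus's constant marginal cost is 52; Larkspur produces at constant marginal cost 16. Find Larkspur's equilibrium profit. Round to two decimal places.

2964.50

Corvus's profit: π_C = (211 - 2Q)q_C - (52q_C). Setting ∂π_C/∂q_C = 0: 159 - 4q_C - 2(q_L) = 0.
Larkspur's profit: π_L = (211 - 2Q)q_L - (16q_L). Setting ∂π_L/∂q_L = 0: 195 - 4q_L - 2(q_C) = 0.
So q_C = (159 - 2q_L)/4 and q_L = (195 - 2q_C)/4.
Substituting one into the other gives q_C = 41/2 and q_L = 77/2.
Price P = 211 - 2·59 = 93.
Larkspur's profit: (93 - 16)·(77/2) = 2964.5000.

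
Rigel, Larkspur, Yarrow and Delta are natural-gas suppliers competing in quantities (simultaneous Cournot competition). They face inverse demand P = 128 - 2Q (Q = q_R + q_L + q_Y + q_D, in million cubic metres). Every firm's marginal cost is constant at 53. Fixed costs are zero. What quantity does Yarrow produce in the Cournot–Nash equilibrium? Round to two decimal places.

7.50

A representative firm's profit is π_i = q_i(128 - 2Q) - 53q_i.
Setting ∂π_i/∂q_i = 0 with rivals' quantities fixed: 75 - 4q_i - 2·Σ_{j≠i} q_j = 0.
With identical firms every q_j equals q_i, so Σ_{j≠i} q_j = 3q_i and 75 = 10q_i, giving q_i = 15/2.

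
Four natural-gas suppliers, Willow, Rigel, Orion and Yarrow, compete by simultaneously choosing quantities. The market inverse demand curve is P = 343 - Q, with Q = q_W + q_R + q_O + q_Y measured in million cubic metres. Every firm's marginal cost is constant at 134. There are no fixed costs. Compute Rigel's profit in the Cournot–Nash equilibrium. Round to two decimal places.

1747.24

Each firm earns π_i = (343 - Q)q_i - 134q_i.
Setting ∂π_i/∂q_i = 0 with rivals' quantities fixed: 209 - 2q_i - Σ_{j≠i} q_j = 0.
By symmetry each firm produces the same amount; substituting Σ_{j≠i} q_j = 3q_i yields q_i = 209/5.
Price P = 343 - 836/5 = 879/5.
Rigel's profit: (879/5 - 134)·(209/5) = 1747.2400.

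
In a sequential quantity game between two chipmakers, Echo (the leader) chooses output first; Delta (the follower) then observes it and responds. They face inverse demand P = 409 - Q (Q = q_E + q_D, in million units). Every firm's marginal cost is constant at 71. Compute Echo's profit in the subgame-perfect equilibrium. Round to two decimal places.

14280.50

The follower Delta best-responds to any q_E: π_D = (409 - Q)q_D - 71q_D.
Setting the follower's marginal profit to zero, 338 - q_E - 2q_D = 0, i.e. q_D = (338 - q_E)/2.
Echo substitutes q_D(q_E) into its own profit: π_E = q_E(409 - q_E - (338 - q_E)/2) - 71q_E = (240 - (1/2)q_E)q_E - 71q_E.
The leader's first-order condition 169 - q_E = 0 yields q_E = 169.
Then q_D = (338 - 169)/2 = 169/2.
Price P = 409 - 507/2 = 311/2.
Echo's profit: (311/2 - 71)·169 = 14280.5000.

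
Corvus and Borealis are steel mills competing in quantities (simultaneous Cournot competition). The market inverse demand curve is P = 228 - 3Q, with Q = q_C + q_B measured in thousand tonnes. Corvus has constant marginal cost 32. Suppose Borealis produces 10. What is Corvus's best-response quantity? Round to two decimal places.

With the rival's output fixed at 10, Corvus's profit is π_C = (228 - 3·10 - 3q_C)q_C - (32q_C) = (198 - 3q_C)q_C - (32q_C).
∂π_C/∂q_C = 166 - 6q_C = 0, so q_C = 83/3.

27.67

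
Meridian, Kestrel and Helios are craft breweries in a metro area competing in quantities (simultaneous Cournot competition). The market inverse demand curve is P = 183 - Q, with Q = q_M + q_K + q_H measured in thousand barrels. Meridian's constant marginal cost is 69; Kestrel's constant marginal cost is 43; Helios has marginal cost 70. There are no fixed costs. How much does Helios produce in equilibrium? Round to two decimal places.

21.25

Meridian's profit: π_M = (183 - Q)q_M - (69q_M). Setting ∂π_M/∂q_M = 0: 114 - 2q_M - (q_K + q_H) = 0.
Kestrel's profit: π_K = (183 - Q)q_K - (43q_K). Setting ∂π_K/∂q_K = 0: 140 - 2q_K - (q_M + q_H) = 0.
Helios's profit: π_H = (183 - Q)q_H - (70q_H). Setting ∂π_H/∂q_H = 0: 113 - 2q_H - (q_M + q_K) = 0.
Summing all 3 equations gives 367 − 4Q = 0, hence Q = 367/4.
Back-substituting: q_M = (114 − 367/4) = 89/4, q_K = (140 − 367/4) = 193/4, q_H = (113 − 367/4) = 85/4.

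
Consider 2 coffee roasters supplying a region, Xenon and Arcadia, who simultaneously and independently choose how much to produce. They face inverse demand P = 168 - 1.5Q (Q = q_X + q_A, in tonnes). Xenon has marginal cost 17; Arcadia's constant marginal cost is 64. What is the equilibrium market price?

83

Xenon's profit: π_X = (168 - 1.5Q)q_X - (17q_X). Setting ∂π_X/∂q_X = 0: 151 - 3q_X - (3/2)(q_A) = 0.
Arcadia's profit: π_A = (168 - 1.5Q)q_A - (64q_A). Setting ∂π_A/∂q_A = 0: 104 - 3q_A - (3/2)(q_X) = 0.
Rearranging gives the reaction functions q_X = (151 - (3/2)q_A)/3 and q_A = (104 - (3/2)q_X)/3.
Substituting one into the other gives q_X = 44 and q_A = 38/3.
Total output Q = 170/3, so price P = 168 - (3/2)·(170/3) = 83.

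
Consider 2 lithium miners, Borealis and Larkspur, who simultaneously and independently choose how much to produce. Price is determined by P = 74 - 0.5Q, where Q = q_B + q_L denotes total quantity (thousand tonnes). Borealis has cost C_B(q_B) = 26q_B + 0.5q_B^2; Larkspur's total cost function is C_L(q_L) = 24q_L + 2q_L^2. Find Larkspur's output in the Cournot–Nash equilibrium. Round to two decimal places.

7.79

Borealis's profit: π_B = (74 - 0.5Q)q_B - (26q_B + (1/2)q_B²). Setting ∂π_B/∂q_B = 0: 48 - 2q_B - (1/2)(q_L) = 0.
Larkspur's profit: π_L = (74 - 0.5Q)q_L - (24q_L + 2q_L²). Setting ∂π_L/∂q_L = 0: 50 - 5q_L - (1/2)(q_B) = 0.
Rearranging gives the reaction functions q_B = (48 - (1/2)q_L)/2 and q_L = (50 - (1/2)q_B)/5.
Substituting one into the other gives q_B = 860/39 and q_L = 304/39.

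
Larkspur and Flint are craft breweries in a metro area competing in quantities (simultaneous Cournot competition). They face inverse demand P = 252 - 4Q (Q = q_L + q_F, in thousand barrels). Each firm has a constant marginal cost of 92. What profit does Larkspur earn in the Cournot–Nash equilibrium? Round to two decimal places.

711.11

Each firm earns π_i = (252 - 4Q)q_i - 92q_i.
First-order condition (treating rivals' output as given): 160 - 8q_i - 4q_j = 0.
By symmetry each firm produces the same amount; substituting q_j = q_i yields q_i = 160/12 = 40/3.
Price P = 252 - 4·(80/3) = 436/3.
Larkspur's profit: (436/3 - 92)·(40/3) = 711.1111.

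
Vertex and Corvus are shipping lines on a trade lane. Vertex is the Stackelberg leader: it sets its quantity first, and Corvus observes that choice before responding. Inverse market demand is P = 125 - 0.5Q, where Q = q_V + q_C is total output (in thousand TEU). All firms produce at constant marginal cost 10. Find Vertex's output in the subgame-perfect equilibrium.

115

Solve by backward induction. Given q_V, the follower Corvus maximises π_C = (125 - (1/2)q_V - (1/2)q_C)q_C - 10q_C.
∂π_C/∂q_C = 115 - (1/2)q_V - q_C = 0 gives the reaction function q_C = (115 - (1/2)q_V).
The leader anticipates this reaction. Substituting into P = 125 - 0.5Q gives P = 135/2 - (1/4)q_V, so π_V = (135/2 - (1/4)q_V)q_V - 10q_V.
The leader's first-order condition 115/2 - (1/2)q_V = 0 yields q_V = 115.
Then q_C = (115 - (1/2)·115) = 115/2.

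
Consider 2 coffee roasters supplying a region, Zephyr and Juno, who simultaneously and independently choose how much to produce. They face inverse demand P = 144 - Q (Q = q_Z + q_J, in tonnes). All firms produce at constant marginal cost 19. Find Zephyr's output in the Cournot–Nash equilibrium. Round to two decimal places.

Each firm earns π_i = (144 - Q)q_i - 19q_i.
First-order condition (treating rivals' output as given): 125 - 2q_i - q_j = 0.
By symmetry each firm produces the same amount; substituting q_j = q_i yields q_i = 125/3.

41.67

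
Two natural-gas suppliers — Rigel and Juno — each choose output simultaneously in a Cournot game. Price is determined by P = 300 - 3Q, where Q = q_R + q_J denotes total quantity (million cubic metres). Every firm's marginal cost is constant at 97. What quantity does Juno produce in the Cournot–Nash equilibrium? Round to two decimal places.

Each firm earns π_i = (300 - 3Q)q_i - 97q_i.
First-order condition (treating rivals' output as given): 203 - 6q_i - 3q_j = 0.
With identical firms every q_j equals q_i, so q_j = q_i and 203 = 9q_i, giving q_i = 203/9.

22.56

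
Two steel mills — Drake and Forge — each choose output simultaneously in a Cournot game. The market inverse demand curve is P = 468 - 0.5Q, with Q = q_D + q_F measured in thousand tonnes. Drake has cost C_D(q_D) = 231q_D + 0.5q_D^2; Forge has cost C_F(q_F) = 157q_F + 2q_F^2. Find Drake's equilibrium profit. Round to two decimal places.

11149.19

Drake's profit: π_D = (468 - 0.5Q)q_D - (231q_D + (1/2)q_D²). Setting ∂π_D/∂q_D = 0: 237 - 2q_D - (1/2)(q_F) = 0.
Forge's profit: π_F = (468 - 0.5Q)q_F - (157q_F + 2q_F²). Setting ∂π_F/∂q_F = 0: 311 - 5q_F - (1/2)(q_D) = 0.
So q_D = (237 - (1/2)q_F)/2 and q_F = (311 - (1/2)q_D)/5.
Substituting one into the other gives q_D = 105.5897 and q_F = 51.6410.
Price P = 468 - (1/2)·157.2308 = 389.3846.
Drake's profit: 389.3846·105.5897 - 231·105.5897 - (1/2)·105.5897² = 11149.1940.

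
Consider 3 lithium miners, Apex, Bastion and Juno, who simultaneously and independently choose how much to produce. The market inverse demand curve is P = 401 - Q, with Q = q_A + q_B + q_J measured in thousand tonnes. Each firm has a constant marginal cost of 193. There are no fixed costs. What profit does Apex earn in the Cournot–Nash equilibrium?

2704

A representative firm's profit is π_i = q_i(401 - Q) - 193q_i.
First-order condition (treating rivals' output as given): 208 - 2q_i - Σ_{j≠i} q_j = 0.
With identical firms every q_j equals q_i, so Σ_{j≠i} q_j = 2q_i and 208 = 4q_i, giving q_i = 52.
Price P = 401 - 156 = 245.
Apex's profit: (245 - 193)·52 = 2704.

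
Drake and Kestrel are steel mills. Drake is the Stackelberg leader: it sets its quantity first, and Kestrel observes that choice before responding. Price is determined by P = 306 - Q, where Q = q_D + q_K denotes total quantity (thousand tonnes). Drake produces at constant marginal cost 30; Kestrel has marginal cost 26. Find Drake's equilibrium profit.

9248

The follower Kestrel best-responds to any q_D: π_K = (306 - Q)q_K - 26q_K.
Follower FOC: 280 - q_D - 2q_K = 0, so q_K(q_D) = (280 - q_D)/2.
The leader anticipates this reaction. Substituting into P = 306 - Q gives P = 166 - (1/2)q_D, so π_D = (166 - (1/2)q_D)q_D - 30q_D.
The leader's first-order condition 136 - q_D = 0 yields q_D = 136.
Then q_K = (280 - 136)/2 = 72.
Price P = 306 - 208 = 98.
Drake's profit: (98 - 30)·136 = 9248.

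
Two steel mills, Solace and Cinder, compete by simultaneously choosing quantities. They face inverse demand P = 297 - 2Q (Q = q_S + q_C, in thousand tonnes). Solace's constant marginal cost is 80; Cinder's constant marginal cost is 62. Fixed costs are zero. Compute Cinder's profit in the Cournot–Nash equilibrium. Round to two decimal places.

3556.06

Solace's profit: π_S = (297 - 2Q)q_S - (80q_S). Setting ∂π_S/∂q_S = 0: 217 - 4q_S - 2(q_C) = 0.
Cinder's first-order condition: 235 - 4q_C - 2(q_S) = 0.
So q_S = (217 - 2q_C)/4 and q_C = (235 - 2q_S)/4.
Solving the pair: q_S = 199/6, q_C = 253/6.
Price P = 297 - 2·(226/3) = 439/3.
Cinder's profit: (439/3 - 62)·(253/6) = 3556.0556.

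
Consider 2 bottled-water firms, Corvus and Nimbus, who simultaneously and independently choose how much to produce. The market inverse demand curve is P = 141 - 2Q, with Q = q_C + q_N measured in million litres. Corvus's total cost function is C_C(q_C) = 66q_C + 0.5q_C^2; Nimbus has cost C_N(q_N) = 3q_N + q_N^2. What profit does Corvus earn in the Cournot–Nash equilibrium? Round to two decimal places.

Corvus's profit: π_C = (141 - 2Q)q_C - (66q_C + (1/2)q_C²). Setting ∂π_C/∂q_C = 0: 75 - 5q_C - 2(q_N) = 0.
Nimbus's first-order condition: 138 - 6q_N - 2(q_C) = 0.
So q_C = (75 - 2q_N)/5 and q_N = (138 - 2q_C)/6.
Substituting one into the other gives q_C = 87/13 and q_N = 270/13.
Price P = 141 - 2·(357/13) = 1119/13.
Corvus's profit: (1119/13)·(87/13) - 66·(87/13) - (1/2)(87/13)² = 111.9675.

111.97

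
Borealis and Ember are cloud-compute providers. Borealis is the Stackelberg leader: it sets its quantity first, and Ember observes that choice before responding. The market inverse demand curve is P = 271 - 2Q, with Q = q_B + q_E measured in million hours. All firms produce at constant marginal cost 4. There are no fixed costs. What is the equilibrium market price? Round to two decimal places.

70.75

The follower Ember best-responds to any q_B: π_E = (271 - 2Q)q_E - 4q_E.
Setting the follower's marginal profit to zero, 267 - 2q_B - 4q_E = 0, i.e. q_E = (267 - 2q_B)/4.
Borealis substitutes q_E(q_B) into its own profit: π_B = q_B(271 - 2q_B - (267 - 2q_B)/2) - 4q_B = (275/2 - q_B)q_B - 4q_B.
Maximising: ∂π_B/∂q_B = 267/2 - 2q_B = 0, giving q_B = 267/4.
Then q_E = (267 - 2·(267/4))/4 = 267/8.
Total output Q = 801/8, so price P = 271 - 2·(801/8) = 283/4.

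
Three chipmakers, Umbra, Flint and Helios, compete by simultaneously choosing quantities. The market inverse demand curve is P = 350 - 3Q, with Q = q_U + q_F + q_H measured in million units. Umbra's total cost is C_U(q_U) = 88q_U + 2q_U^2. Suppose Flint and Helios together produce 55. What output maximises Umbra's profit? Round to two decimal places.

With rivals' combined output fixed at 55, Umbra's profit is π_U = (350 - 3·55 - 3q_U)q_U - (88q_U + 2q_U²) = (185 - 3q_U)q_U - (88q_U + 2q_U²).
∂π_U/∂q_U = 97 - 10q_U = 0, so q_U = 97/10.

9.70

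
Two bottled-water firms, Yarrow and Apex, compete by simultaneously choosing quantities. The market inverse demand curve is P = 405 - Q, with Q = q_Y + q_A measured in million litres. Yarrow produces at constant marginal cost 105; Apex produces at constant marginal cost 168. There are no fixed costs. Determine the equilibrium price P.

226

Yarrow's profit: π_Y = (405 - Q)q_Y - (105q_Y). Setting ∂π_Y/∂q_Y = 0: 300 - 2q_Y - (q_A) = 0.
Apex's profit: π_A = (405 - Q)q_A - (168q_A). Setting ∂π_A/∂q_A = 0: 237 - 2q_A - (q_Y) = 0.
So q_Y = (300 - q_A)/2 and q_A = (237 - q_Y)/2.
Solving the pair: q_Y = 121, q_A = 58.
Total output Q = 179, so price P = 405 - 179 = 226.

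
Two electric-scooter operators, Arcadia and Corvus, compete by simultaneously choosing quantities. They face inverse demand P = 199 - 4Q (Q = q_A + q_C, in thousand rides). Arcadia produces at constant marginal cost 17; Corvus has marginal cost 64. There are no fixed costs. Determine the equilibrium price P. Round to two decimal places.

93.33

Arcadia's profit: π_A = (199 - 4Q)q_A - (17q_A). Setting ∂π_A/∂q_A = 0: 182 - 8q_A - 4(q_C) = 0.
Corvus's first-order condition: 135 - 8q_C - 4(q_A) = 0.
So q_A = (182 - 4q_C)/8 and q_C = (135 - 4q_A)/8.
Substituting one into the other gives q_A = 229/12 and q_C = 22/3.
Total output Q = 317/12, so price P = 199 - 4·(317/12) = 280/3.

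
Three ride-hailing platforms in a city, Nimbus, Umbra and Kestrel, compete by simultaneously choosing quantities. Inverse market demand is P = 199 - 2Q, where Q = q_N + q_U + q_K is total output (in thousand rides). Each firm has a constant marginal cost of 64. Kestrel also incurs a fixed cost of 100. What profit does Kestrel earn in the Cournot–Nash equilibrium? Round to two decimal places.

Each firm earns π_i = (199 - 2Q)q_i - 64q_i.
First-order condition (treating rivals' output as given): 135 - 4q_i - 2·Σ_{j≠i} q_j = 0.
With identical firms every q_j equals q_i, so Σ_{j≠i} q_j = 2q_i and 135 = 8q_i, giving q_i = 135/8.
Price P = 199 - 2·(405/8) = 391/4.
Kestrel's profit: (391/4 - 64)·(135/8) - 100 = 469.5313.

469.53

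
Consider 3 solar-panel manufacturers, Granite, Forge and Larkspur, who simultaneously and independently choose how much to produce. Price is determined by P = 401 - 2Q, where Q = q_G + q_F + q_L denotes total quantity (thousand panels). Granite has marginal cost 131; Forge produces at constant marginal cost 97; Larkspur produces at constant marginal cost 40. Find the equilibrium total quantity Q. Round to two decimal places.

Granite's profit: π_G = (401 - 2Q)q_G - (131q_G). Setting ∂π_G/∂q_G = 0: 270 - 4q_G - 2(q_F + q_L) = 0.
Forge's first-order condition: 304 - 4q_F - 2(q_G + q_L) = 0.
Larkspur's first-order condition: 361 - 4q_L - 2(q_G + q_F) = 0.
Summing all 3 equations gives 935 − 8Q = 0, hence Q = 935/8.
Back-substituting: q_G = (270 − 935/4)/2 = 145/8, q_F = (304 − 935/4)/2 = 281/8, q_L = (361 − 935/4)/2 = 509/8.
Total output Q = 145/8 + 281/8 + 509/8 = 935/8.

116.88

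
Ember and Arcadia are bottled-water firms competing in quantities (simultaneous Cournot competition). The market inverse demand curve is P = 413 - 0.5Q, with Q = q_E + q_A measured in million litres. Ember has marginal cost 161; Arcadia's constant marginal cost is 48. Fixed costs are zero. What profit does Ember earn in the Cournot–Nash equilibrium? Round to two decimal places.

4293.56

Ember's profit: π_E = (413 - 0.5Q)q_E - (161q_E). Setting ∂π_E/∂q_E = 0: 252 - q_E - (1/2)(q_A) = 0.
Arcadia's first-order condition: 365 - q_A - (1/2)(q_E) = 0.
Best responses: q_E = (252 - (1/2)q_A), q_A = (365 - (1/2)q_E).
Substituting one into the other gives q_E = 278/3 and q_A = 956/3.
Price P = 413 - (1/2)·(1234/3) = 622/3.
Ember's profit: (622/3 - 161)·(278/3) = 4293.5556.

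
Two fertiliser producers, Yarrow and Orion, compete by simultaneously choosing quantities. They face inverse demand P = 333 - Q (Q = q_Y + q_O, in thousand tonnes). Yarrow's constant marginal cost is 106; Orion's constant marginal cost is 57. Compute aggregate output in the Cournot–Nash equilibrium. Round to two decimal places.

Yarrow's profit: π_Y = (333 - Q)q_Y - (106q_Y). Setting ∂π_Y/∂q_Y = 0: 227 - 2q_Y - (q_O) = 0.
Orion's profit: π_O = (333 - Q)q_O - (57q_O). Setting ∂π_O/∂q_O = 0: 276 - 2q_O - (q_Y) = 0.
So q_Y = (227 - q_O)/2 and q_O = (276 - q_Y)/2.
Substituting one into the other gives q_Y = 178/3 and q_O = 325/3.
Total output Q = 178/3 + 325/3 = 503/3.

167.67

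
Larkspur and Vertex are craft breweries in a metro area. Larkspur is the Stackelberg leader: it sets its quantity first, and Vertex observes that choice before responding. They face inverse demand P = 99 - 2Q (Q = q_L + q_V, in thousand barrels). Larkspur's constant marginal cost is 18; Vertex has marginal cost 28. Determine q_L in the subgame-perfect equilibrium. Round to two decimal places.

22.75

Solve by backward induction. Given q_L, the follower Vertex maximises π_V = (99 - 2q_L - 2q_V)q_V - 28q_V.
∂π_V/∂q_V = 71 - 2q_L - 4q_V = 0 gives the reaction function q_V = (71 - 2q_L)/4.
Larkspur substitutes q_V(q_L) into its own profit: π_L = q_L(99 - 2q_L - (71 - 2q_L)/2) - 18q_L = (127/2 - q_L)q_L - 18q_L.
Leader FOC: 91/2 - 2q_L = 0, so q_L = 91/4.
Then q_V = (71 - 2·(91/4))/4 = 51/8.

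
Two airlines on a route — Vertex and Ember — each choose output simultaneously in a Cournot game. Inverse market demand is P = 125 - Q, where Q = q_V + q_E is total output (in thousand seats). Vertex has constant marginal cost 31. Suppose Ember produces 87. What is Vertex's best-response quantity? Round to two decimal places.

3.50

With the rival's output fixed at 87, Vertex's profit is π_V = (125 - 87 - q_V)q_V - (31q_V) = (38 - q_V)q_V - (31q_V).
∂π_V/∂q_V = 7 - 2q_V = 0, so q_V = 7/2.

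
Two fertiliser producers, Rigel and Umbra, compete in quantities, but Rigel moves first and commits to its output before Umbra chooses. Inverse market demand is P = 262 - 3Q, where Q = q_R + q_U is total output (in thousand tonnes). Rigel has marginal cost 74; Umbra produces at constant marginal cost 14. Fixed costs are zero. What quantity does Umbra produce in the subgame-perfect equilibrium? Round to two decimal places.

30.67

The follower Umbra best-responds to any q_R: π_U = (262 - 3Q)q_U - 14q_U.
Setting the follower's marginal profit to zero, 248 - 3q_R - 6q_U = 0, i.e. q_U = (248 - 3q_R)/6.
The leader anticipates this reaction. Substituting into P = 262 - 3Q gives P = 138 - (3/2)q_R, so π_R = (138 - (3/2)q_R)q_R - 74q_R.
Maximising: ∂π_R/∂q_R = 64 - 3q_R = 0, giving q_R = 64/3.
Then q_U = (248 - 3·(64/3))/6 = 92/3.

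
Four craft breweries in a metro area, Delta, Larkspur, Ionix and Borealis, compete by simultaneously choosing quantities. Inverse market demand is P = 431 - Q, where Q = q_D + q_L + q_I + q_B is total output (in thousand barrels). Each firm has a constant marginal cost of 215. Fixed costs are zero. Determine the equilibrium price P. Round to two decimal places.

Each firm earns π_i = (431 - Q)q_i - 215q_i.
First-order condition (treating rivals' output as given): 216 - 2q_i - Σ_{j≠i} q_j = 0.
With identical firms every q_j equals q_i, so Σ_{j≠i} q_j = 3q_i and 216 = 5q_i, giving q_i = 216/5.
Total output Q = 864/5, so price P = 431 - 864/5 = 1291/5.

258.20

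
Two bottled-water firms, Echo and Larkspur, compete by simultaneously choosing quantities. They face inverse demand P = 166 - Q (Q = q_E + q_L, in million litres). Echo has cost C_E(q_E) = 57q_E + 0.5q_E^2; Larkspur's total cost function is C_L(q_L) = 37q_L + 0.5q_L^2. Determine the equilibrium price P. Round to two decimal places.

Echo's profit: π_E = (166 - Q)q_E - (57q_E + (1/2)q_E²). Setting ∂π_E/∂q_E = 0: 109 - 3q_E - (q_L) = 0.
Larkspur's first-order condition: 129 - 3q_L - (q_E) = 0.
Rearranging gives the reaction functions q_E = (109 - q_L)/3 and q_L = (129 - q_E)/3.
Solving the pair: q_E = 99/4, q_L = 139/4.
Total output Q = 119/2, so price P = 166 - 119/2 = 213/2.

106.50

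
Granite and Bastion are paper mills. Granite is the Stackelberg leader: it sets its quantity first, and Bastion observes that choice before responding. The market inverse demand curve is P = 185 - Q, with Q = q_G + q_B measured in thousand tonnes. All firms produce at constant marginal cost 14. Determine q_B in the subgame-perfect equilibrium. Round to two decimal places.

42.75

Solve by backward induction. Given q_G, the follower Bastion maximises π_B = (185 - q_G - q_B)q_B - 14q_B.
Setting the follower's marginal profit to zero, 171 - q_G - 2q_B = 0, i.e. q_B = (171 - q_G)/2.
The leader anticipates this reaction. Substituting into P = 185 - Q gives P = 199/2 - (1/2)q_G, so π_G = (199/2 - (1/2)q_G)q_G - 14q_G.
Leader FOC: 171/2 - q_G = 0, so q_G = 171/2.
Then q_B = (171 - 171/2)/2 = 171/4.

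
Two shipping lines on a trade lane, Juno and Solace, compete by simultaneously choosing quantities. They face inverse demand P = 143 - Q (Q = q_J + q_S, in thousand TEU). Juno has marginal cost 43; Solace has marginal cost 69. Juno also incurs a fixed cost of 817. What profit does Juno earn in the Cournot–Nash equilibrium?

947

Juno's profit: π_J = (143 - Q)q_J - (43q_J). Setting ∂π_J/∂q_J = 0: 100 - 2q_J - (q_S) = 0.
Solace's profit: π_S = (143 - Q)q_S - (69q_S). Setting ∂π_S/∂q_S = 0: 74 - 2q_S - (q_J) = 0.
Best responses: q_J = (100 - q_S)/2, q_S = (74 - q_J)/2.
Solving the pair: q_J = 42, q_S = 16.
Price P = 143 - 58 = 85.
Juno's profit: (85 - 43)·42 - 817 = 947.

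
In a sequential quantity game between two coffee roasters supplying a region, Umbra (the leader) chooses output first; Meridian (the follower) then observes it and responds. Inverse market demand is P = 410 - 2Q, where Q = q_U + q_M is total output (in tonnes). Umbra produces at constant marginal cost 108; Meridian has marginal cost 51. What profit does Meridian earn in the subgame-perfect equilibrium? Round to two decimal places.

The follower Meridian best-responds to any q_U: π_M = (410 - 2Q)q_M - 51q_M.
Follower FOC: 359 - 2q_U - 4q_M = 0, so q_M(q_U) = (359 - 2q_U)/4.
Umbra substitutes q_M(q_U) into its own profit: π_U = q_U(410 - 2q_U - (359 - 2q_U)/2) - 108q_U = (461/2 - q_U)q_U - 108q_U.
Maximising: ∂π_U/∂q_U = 245/2 - 2q_U = 0, giving q_U = 245/4.
Then q_M = (359 - 2·(245/4))/4 = 473/8.
Price P = 410 - 2·(963/8) = 677/4.
Meridian's profit: (677/4 - 51)·(473/8) = 6991.5313.

6991.53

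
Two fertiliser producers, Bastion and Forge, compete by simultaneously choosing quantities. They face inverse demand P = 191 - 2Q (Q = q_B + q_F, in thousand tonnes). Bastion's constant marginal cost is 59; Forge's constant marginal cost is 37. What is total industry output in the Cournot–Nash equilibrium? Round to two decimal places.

Bastion's profit: π_B = (191 - 2Q)q_B - (59q_B). Setting ∂π_B/∂q_B = 0: 132 - 4q_B - 2(q_F) = 0.
Forge's first-order condition: 154 - 4q_F - 2(q_B) = 0.
Best responses: q_B = (132 - 2q_F)/4, q_F = (154 - 2q_B)/4.
Substituting one into the other gives q_B = 55/3 and q_F = 88/3.
Total output Q = 55/3 + 88/3 = 143/3.

47.67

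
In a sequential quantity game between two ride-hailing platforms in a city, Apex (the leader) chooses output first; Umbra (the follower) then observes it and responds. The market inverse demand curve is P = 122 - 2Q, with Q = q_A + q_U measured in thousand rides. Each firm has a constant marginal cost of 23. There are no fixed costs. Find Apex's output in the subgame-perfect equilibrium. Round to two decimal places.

24.75

Solve by backward induction. Given q_A, the follower Umbra maximises π_U = (122 - 2q_A - 2q_U)q_U - 23q_U.
Setting the follower's marginal profit to zero, 99 - 2q_A - 4q_U = 0, i.e. q_U = (99 - 2q_A)/4.
The leader anticipates this reaction. Substituting into P = 122 - 2Q gives P = 145/2 - q_A, so π_A = (145/2 - q_A)q_A - 23q_A.
Maximising: ∂π_A/∂q_A = 99/2 - 2q_A = 0, giving q_A = 99/4.
Then q_U = (99 - 2·(99/4))/4 = 99/8.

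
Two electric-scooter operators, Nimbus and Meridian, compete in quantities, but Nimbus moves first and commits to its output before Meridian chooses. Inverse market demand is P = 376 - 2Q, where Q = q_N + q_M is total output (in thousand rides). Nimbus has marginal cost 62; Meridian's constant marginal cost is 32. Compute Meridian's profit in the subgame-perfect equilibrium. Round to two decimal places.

The follower Meridian best-responds to any q_N: π_M = (376 - 2Q)q_M - 32q_M.
∂π_M/∂q_M = 344 - 2q_N - 4q_M = 0 gives the reaction function q_M = (344 - 2q_N)/4.
The leader anticipates this reaction. Substituting into P = 376 - 2Q gives P = 204 - q_N, so π_N = (204 - q_N)q_N - 62q_N.
Maximising: ∂π_N/∂q_N = 142 - 2q_N = 0, giving q_N = 71.
Then q_M = (344 - 2·71)/4 = 101/2.
Price P = 376 - 2·(243/2) = 133.
Meridian's profit: (133 - 32)·(101/2) = 5100.5000.

5100.50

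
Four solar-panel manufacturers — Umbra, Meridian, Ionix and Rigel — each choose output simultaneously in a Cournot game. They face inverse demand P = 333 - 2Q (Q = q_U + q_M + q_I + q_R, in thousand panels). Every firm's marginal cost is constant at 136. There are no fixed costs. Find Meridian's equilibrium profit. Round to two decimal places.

776.18

Each firm earns π_i = (333 - 2Q)q_i - 136q_i.
First-order condition (treating rivals' output as given): 197 - 4q_i - 2·Σ_{j≠i} q_j = 0.
By symmetry each firm produces the same amount; substituting Σ_{j≠i} q_j = 3q_i yields q_i = 197/10.
Price P = 333 - 2·(394/5) = 877/5.
Meridian's profit: (877/5 - 136)·(197/10) = 776.1800.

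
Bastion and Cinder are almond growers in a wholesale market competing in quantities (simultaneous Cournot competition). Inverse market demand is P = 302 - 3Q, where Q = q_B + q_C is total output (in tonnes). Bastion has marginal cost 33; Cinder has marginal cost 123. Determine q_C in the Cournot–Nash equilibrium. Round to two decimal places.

Bastion's profit: π_B = (302 - 3Q)q_B - (33q_B). Setting ∂π_B/∂q_B = 0: 269 - 6q_B - 3(q_C) = 0.
Cinder's profit: π_C = (302 - 3Q)q_C - (123q_C). Setting ∂π_C/∂q_C = 0: 179 - 6q_C - 3(q_B) = 0.
Rearranging gives the reaction functions q_B = (269 - 3q_C)/6 and q_C = (179 - 3q_B)/6.
Solving the pair: q_B = 359/9, q_C = 89/9.

9.89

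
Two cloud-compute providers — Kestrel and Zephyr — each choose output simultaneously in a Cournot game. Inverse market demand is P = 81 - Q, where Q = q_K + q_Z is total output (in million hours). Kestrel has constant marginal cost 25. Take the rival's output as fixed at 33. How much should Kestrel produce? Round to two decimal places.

11.50

With the rival's output fixed at 33, Kestrel's profit is π_K = (81 - 33 - q_K)q_K - (25q_K) = (48 - q_K)q_K - (25q_K).
∂π_K/∂q_K = 23 - 2q_K = 0, so q_K = 23/2.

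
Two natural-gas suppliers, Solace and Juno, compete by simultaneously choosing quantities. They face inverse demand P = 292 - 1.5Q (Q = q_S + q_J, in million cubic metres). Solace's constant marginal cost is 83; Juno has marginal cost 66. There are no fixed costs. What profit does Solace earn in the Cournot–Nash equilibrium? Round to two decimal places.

2730.67

Solace's profit: π_S = (292 - 1.5Q)q_S - (83q_S). Setting ∂π_S/∂q_S = 0: 209 - 3q_S - (3/2)(q_J) = 0.
Juno's profit: π_J = (292 - 1.5Q)q_J - (66q_J). Setting ∂π_J/∂q_J = 0: 226 - 3q_J - (3/2)(q_S) = 0.
Best responses: q_S = (209 - (3/2)q_J)/3, q_J = (226 - (3/2)q_S)/3.
Solving the pair: q_S = 128/3, q_J = 54.
Price P = 292 - (3/2)·(290/3) = 147.
Solace's profit: (147 - 83)·(128/3) = 2730.6667.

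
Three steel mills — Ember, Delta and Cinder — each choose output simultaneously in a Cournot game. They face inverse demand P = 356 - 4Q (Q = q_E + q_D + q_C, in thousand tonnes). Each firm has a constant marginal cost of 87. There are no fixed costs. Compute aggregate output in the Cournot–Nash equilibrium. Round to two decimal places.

50.44

A representative firm's profit is π_i = q_i(356 - 4Q) - 87q_i.
First-order condition (treating rivals' output as given): 269 - 8q_i - 4·Σ_{j≠i} q_j = 0.
By symmetry each firm produces the same amount; substituting Σ_{j≠i} q_j = 2q_i yields q_i = 269/16.
Total output Q = 269/16 + 269/16 + 269/16 = 807/16.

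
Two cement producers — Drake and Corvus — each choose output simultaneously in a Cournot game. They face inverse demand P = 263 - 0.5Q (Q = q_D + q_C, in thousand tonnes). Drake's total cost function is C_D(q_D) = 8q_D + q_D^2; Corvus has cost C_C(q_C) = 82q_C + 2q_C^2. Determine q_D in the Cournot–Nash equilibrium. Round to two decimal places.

80.31

Drake's profit: π_D = (263 - 0.5Q)q_D - (8q_D + q_D²). Setting ∂π_D/∂q_D = 0: 255 - 3q_D - (1/2)(q_C) = 0.
Corvus's profit: π_C = (263 - 0.5Q)q_C - (82q_C + 2q_C²). Setting ∂π_C/∂q_C = 0: 181 - 5q_C - (1/2)(q_D) = 0.
Rearranging gives the reaction functions q_D = (255 - (1/2)q_C)/3 and q_C = (181 - (1/2)q_D)/5.
Solving the pair: q_D = 80.3051, q_C = 1662/59.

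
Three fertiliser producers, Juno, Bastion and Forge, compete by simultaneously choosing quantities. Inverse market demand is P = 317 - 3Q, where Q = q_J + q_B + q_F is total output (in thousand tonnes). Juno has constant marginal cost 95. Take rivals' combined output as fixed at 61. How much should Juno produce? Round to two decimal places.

6.50

With rivals' combined output fixed at 61, Juno's profit is π_J = (317 - 3·61 - 3q_J)q_J - (95q_J) = (134 - 3q_J)q_J - (95q_J).
∂π_J/∂q_J = 39 - 6q_J = 0, so q_J = 13/2.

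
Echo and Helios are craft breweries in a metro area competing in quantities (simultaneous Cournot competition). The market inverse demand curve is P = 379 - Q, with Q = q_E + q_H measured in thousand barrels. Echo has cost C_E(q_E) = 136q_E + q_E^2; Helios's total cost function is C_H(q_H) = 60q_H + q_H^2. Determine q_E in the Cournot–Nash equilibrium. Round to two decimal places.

43.53

Echo's profit: π_E = (379 - Q)q_E - (136q_E + q_E²). Setting ∂π_E/∂q_E = 0: 243 - 4q_E - (q_H) = 0.
Helios's first-order condition: 319 - 4q_H - (q_E) = 0.
Best responses: q_E = (243 - q_H)/4, q_H = (319 - q_E)/4.
Solving the pair: q_E = 653/15, q_H = 1033/15.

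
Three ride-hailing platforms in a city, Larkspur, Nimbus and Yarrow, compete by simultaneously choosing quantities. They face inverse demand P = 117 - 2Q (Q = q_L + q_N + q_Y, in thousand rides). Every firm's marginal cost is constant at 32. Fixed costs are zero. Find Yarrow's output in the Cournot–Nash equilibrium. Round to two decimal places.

Each firm earns π_i = (117 - 2Q)q_i - 32q_i.
First-order condition (treating rivals' output as given): 85 - 4q_i - 2·Σ_{j≠i} q_j = 0.
With identical firms every q_j equals q_i, so Σ_{j≠i} q_j = 2q_i and 85 = 8q_i, giving q_i = 85/8.

10.63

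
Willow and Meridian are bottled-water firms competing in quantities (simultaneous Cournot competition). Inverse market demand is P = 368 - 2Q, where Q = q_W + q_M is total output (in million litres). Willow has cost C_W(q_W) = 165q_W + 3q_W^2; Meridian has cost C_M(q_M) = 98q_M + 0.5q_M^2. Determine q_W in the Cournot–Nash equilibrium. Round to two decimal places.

Willow's profit: π_W = (368 - 2Q)q_W - (165q_W + 3q_W²). Setting ∂π_W/∂q_W = 0: 203 - 10q_W - 2(q_M) = 0.
Meridian's profit: π_M = (368 - 2Q)q_M - (98q_M + (1/2)q_M²). Setting ∂π_M/∂q_M = 0: 270 - 5q_M - 2(q_W) = 0.
Best responses: q_W = (203 - 2q_M)/10, q_M = (270 - 2q_W)/5.
Solving the pair: q_W = 475/46, q_M = 1147/23.

10.33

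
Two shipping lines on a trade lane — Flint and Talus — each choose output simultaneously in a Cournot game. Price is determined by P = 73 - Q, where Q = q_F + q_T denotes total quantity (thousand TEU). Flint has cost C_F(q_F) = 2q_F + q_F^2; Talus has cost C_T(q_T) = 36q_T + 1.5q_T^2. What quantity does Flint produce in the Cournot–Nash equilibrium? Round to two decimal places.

16.74

Flint's profit: π_F = (73 - Q)q_F - (2q_F + q_F²). Setting ∂π_F/∂q_F = 0: 71 - 4q_F - (q_T) = 0.
Talus's profit: π_T = (73 - Q)q_T - (36q_T + (3/2)q_T²). Setting ∂π_T/∂q_T = 0: 37 - 5q_T - (q_F) = 0.
Best responses: q_F = (71 - q_T)/4, q_T = (37 - q_F)/5.
Solving the pair: q_F = 318/19, q_T = 77/19.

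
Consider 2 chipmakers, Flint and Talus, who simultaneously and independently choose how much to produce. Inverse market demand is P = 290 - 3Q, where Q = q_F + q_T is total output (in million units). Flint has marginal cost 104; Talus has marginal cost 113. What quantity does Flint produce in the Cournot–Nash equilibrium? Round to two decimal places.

Flint's profit: π_F = (290 - 3Q)q_F - (104q_F). Setting ∂π_F/∂q_F = 0: 186 - 6q_F - 3(q_T) = 0.
Talus's first-order condition: 177 - 6q_T - 3(q_F) = 0.
So q_F = (186 - 3q_T)/6 and q_T = (177 - 3q_F)/6.
Substituting one into the other gives q_F = 65/3 and q_T = 56/3.

21.67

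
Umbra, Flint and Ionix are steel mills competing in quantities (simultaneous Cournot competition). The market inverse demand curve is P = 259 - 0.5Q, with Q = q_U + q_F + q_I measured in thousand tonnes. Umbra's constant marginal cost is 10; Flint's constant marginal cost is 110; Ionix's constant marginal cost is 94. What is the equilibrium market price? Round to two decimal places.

118.25

Umbra's profit: π_U = (259 - 0.5Q)q_U - (10q_U). Setting ∂π_U/∂q_U = 0: 249 - q_U - (1/2)(q_F + q_I) = 0.
Flint's first-order condition: 149 - q_F - (1/2)(q_U + q_I) = 0.
Ionix's profit: π_I = (259 - 0.5Q)q_I - (94q_I). Setting ∂π_I/∂q_I = 0: 165 - q_I - (1/2)(q_U + q_F) = 0.
Adding the 3 first-order conditions: 563 − 2Q = 0, so Q = 563/2.
Back-substituting: q_U = (249 − 563/4)/(1/2) = 433/2, q_F = (149 − 563/4)/(1/2) = 33/2, q_I = (165 − 563/4)/(1/2) = 97/2.
Total output Q = 563/2, so price P = 259 - (1/2)·(563/2) = 473/4.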